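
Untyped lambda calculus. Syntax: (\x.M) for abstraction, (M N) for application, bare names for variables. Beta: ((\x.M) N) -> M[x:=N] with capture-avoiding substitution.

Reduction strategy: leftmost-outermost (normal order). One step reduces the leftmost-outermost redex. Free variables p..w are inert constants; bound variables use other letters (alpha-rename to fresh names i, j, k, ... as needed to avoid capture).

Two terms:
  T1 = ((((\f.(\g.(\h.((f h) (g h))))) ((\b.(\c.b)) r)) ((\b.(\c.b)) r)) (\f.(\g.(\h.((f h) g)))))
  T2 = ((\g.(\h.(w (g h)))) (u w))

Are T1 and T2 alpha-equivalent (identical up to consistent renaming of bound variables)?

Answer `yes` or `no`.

Answer: no

Derivation:
Term 1: ((((\f.(\g.(\h.((f h) (g h))))) ((\b.(\c.b)) r)) ((\b.(\c.b)) r)) (\f.(\g.(\h.((f h) g)))))
Term 2: ((\g.(\h.(w (g h)))) (u w))
Alpha-equivalence: compare structure up to binder renaming.
Result: False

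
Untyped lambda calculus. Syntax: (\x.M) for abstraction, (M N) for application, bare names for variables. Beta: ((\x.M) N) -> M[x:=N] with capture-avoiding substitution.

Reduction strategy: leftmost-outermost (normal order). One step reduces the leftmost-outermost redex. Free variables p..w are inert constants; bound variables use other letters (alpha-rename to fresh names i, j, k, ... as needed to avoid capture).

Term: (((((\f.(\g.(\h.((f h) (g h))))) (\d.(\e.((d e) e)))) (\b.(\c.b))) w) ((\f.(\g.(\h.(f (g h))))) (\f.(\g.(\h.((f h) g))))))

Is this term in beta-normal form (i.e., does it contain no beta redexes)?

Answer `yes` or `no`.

Answer: no

Derivation:
Term: (((((\f.(\g.(\h.((f h) (g h))))) (\d.(\e.((d e) e)))) (\b.(\c.b))) w) ((\f.(\g.(\h.(f (g h))))) (\f.(\g.(\h.((f h) g))))))
Found 2 beta redex(es).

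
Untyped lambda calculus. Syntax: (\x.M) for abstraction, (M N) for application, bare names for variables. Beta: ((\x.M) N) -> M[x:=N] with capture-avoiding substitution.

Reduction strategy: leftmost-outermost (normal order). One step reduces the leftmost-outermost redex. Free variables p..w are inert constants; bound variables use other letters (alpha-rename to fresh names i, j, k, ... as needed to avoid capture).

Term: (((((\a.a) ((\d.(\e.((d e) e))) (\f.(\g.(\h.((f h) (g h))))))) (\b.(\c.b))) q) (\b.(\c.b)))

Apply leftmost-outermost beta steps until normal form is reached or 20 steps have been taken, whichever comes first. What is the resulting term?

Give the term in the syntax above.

Answer: (q (\b.(\c.b)))

Derivation:
Step 0: (((((\a.a) ((\d.(\e.((d e) e))) (\f.(\g.(\h.((f h) (g h))))))) (\b.(\c.b))) q) (\b.(\c.b)))
Step 1: (((((\d.(\e.((d e) e))) (\f.(\g.(\h.((f h) (g h)))))) (\b.(\c.b))) q) (\b.(\c.b)))
Step 2: ((((\e.(((\f.(\g.(\h.((f h) (g h))))) e) e)) (\b.(\c.b))) q) (\b.(\c.b)))
Step 3: (((((\f.(\g.(\h.((f h) (g h))))) (\b.(\c.b))) (\b.(\c.b))) q) (\b.(\c.b)))
Step 4: ((((\g.(\h.(((\b.(\c.b)) h) (g h)))) (\b.(\c.b))) q) (\b.(\c.b)))
Step 5: (((\h.(((\b.(\c.b)) h) ((\b.(\c.b)) h))) q) (\b.(\c.b)))
Step 6: ((((\b.(\c.b)) q) ((\b.(\c.b)) q)) (\b.(\c.b)))
Step 7: (((\c.q) ((\b.(\c.b)) q)) (\b.(\c.b)))
Step 8: (q (\b.(\c.b)))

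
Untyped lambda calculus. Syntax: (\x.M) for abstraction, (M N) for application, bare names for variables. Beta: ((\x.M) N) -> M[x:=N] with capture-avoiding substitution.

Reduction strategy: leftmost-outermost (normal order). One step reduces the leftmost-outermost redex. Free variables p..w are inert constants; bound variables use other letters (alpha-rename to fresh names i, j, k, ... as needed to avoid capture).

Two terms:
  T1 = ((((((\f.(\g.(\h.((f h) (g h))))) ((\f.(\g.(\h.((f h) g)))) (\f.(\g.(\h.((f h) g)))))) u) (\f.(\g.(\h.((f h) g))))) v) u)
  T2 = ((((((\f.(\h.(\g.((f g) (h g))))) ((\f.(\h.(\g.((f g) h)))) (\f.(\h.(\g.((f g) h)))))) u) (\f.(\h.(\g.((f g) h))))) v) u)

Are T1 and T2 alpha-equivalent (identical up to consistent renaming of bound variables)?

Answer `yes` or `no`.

Term 1: ((((((\f.(\g.(\h.((f h) (g h))))) ((\f.(\g.(\h.((f h) g)))) (\f.(\g.(\h.((f h) g)))))) u) (\f.(\g.(\h.((f h) g))))) v) u)
Term 2: ((((((\f.(\h.(\g.((f g) (h g))))) ((\f.(\h.(\g.((f g) h)))) (\f.(\h.(\g.((f g) h)))))) u) (\f.(\h.(\g.((f g) h))))) v) u)
Alpha-equivalence: compare structure up to binder renaming.
Result: True

Answer: yes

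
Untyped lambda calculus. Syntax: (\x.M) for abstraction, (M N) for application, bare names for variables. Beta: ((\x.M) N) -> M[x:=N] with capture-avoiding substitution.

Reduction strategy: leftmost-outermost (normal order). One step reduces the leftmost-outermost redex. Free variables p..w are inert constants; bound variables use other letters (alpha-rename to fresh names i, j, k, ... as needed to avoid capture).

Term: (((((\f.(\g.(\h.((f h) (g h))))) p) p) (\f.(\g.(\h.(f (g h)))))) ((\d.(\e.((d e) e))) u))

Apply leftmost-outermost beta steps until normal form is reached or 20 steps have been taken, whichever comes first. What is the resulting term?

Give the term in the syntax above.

Step 0: (((((\f.(\g.(\h.((f h) (g h))))) p) p) (\f.(\g.(\h.(f (g h)))))) ((\d.(\e.((d e) e))) u))
Step 1: ((((\g.(\h.((p h) (g h)))) p) (\f.(\g.(\h.(f (g h)))))) ((\d.(\e.((d e) e))) u))
Step 2: (((\h.((p h) (p h))) (\f.(\g.(\h.(f (g h)))))) ((\d.(\e.((d e) e))) u))
Step 3: (((p (\f.(\g.(\h.(f (g h)))))) (p (\f.(\g.(\h.(f (g h))))))) ((\d.(\e.((d e) e))) u))
Step 4: (((p (\f.(\g.(\h.(f (g h)))))) (p (\f.(\g.(\h.(f (g h))))))) (\e.((u e) e)))

Answer: (((p (\f.(\g.(\h.(f (g h)))))) (p (\f.(\g.(\h.(f (g h))))))) (\e.((u e) e)))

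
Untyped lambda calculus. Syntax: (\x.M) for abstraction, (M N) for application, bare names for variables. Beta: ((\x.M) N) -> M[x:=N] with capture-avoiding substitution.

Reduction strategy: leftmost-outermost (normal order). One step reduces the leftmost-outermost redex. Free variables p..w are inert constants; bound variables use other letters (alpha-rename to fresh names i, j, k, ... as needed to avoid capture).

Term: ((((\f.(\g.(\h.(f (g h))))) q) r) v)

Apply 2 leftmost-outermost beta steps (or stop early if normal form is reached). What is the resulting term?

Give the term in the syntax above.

Answer: ((\h.(q (r h))) v)

Derivation:
Step 0: ((((\f.(\g.(\h.(f (g h))))) q) r) v)
Step 1: (((\g.(\h.(q (g h)))) r) v)
Step 2: ((\h.(q (r h))) v)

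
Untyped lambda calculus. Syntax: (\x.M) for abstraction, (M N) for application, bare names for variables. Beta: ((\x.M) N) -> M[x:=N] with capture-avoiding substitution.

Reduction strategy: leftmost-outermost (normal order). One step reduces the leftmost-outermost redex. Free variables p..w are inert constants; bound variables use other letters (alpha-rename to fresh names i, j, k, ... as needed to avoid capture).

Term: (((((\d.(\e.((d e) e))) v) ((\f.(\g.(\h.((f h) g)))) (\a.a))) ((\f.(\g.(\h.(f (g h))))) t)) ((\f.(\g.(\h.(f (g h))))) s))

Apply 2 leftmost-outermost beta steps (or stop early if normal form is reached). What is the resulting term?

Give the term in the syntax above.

Step 0: (((((\d.(\e.((d e) e))) v) ((\f.(\g.(\h.((f h) g)))) (\a.a))) ((\f.(\g.(\h.(f (g h))))) t)) ((\f.(\g.(\h.(f (g h))))) s))
Step 1: ((((\e.((v e) e)) ((\f.(\g.(\h.((f h) g)))) (\a.a))) ((\f.(\g.(\h.(f (g h))))) t)) ((\f.(\g.(\h.(f (g h))))) s))
Step 2: ((((v ((\f.(\g.(\h.((f h) g)))) (\a.a))) ((\f.(\g.(\h.((f h) g)))) (\a.a))) ((\f.(\g.(\h.(f (g h))))) t)) ((\f.(\g.(\h.(f (g h))))) s))

Answer: ((((v ((\f.(\g.(\h.((f h) g)))) (\a.a))) ((\f.(\g.(\h.((f h) g)))) (\a.a))) ((\f.(\g.(\h.(f (g h))))) t)) ((\f.(\g.(\h.(f (g h))))) s))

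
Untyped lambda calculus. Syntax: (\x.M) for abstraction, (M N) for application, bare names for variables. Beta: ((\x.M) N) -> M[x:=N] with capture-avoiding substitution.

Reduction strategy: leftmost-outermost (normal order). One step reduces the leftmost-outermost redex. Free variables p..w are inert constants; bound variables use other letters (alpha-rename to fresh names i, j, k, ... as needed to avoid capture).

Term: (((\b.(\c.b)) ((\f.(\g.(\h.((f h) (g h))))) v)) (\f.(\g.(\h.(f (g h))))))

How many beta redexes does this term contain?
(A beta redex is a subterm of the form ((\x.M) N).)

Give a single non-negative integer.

Answer: 2

Derivation:
Term: (((\b.(\c.b)) ((\f.(\g.(\h.((f h) (g h))))) v)) (\f.(\g.(\h.(f (g h))))))
  Redex: ((\b.(\c.b)) ((\f.(\g.(\h.((f h) (g h))))) v))
  Redex: ((\f.(\g.(\h.((f h) (g h))))) v)
Total redexes: 2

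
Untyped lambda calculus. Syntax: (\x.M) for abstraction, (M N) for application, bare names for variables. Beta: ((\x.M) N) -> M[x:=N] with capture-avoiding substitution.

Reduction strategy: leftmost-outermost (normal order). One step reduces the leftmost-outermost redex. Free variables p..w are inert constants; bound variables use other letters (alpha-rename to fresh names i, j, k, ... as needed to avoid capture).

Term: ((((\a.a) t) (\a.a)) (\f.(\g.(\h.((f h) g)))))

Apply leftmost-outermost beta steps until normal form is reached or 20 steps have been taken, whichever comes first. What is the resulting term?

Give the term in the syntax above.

Step 0: ((((\a.a) t) (\a.a)) (\f.(\g.(\h.((f h) g)))))
Step 1: ((t (\a.a)) (\f.(\g.(\h.((f h) g)))))

Answer: ((t (\a.a)) (\f.(\g.(\h.((f h) g)))))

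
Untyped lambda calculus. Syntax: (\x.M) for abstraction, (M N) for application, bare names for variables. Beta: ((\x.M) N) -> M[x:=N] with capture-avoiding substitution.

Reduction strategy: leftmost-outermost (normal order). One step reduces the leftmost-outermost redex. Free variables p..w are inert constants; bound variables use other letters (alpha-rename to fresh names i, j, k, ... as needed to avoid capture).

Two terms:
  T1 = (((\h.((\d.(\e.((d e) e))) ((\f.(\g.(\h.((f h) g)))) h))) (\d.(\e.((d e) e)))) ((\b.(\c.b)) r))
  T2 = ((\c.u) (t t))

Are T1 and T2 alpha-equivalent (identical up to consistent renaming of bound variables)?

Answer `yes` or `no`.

Term 1: (((\h.((\d.(\e.((d e) e))) ((\f.(\g.(\h.((f h) g)))) h))) (\d.(\e.((d e) e)))) ((\b.(\c.b)) r))
Term 2: ((\c.u) (t t))
Alpha-equivalence: compare structure up to binder renaming.
Result: False

Answer: no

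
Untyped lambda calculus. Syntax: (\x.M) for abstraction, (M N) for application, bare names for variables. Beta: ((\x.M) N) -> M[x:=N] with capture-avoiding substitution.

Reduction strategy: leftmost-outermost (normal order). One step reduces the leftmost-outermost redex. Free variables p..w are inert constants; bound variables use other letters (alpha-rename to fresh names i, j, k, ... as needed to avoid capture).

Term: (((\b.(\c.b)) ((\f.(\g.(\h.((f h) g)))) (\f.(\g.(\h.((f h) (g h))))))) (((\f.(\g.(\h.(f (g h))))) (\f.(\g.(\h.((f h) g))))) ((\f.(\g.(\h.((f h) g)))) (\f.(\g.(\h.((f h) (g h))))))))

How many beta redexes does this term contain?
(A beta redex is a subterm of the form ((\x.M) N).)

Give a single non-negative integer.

Answer: 4

Derivation:
Term: (((\b.(\c.b)) ((\f.(\g.(\h.((f h) g)))) (\f.(\g.(\h.((f h) (g h))))))) (((\f.(\g.(\h.(f (g h))))) (\f.(\g.(\h.((f h) g))))) ((\f.(\g.(\h.((f h) g)))) (\f.(\g.(\h.((f h) (g h))))))))
  Redex: ((\b.(\c.b)) ((\f.(\g.(\h.((f h) g)))) (\f.(\g.(\h.((f h) (g h)))))))
  Redex: ((\f.(\g.(\h.((f h) g)))) (\f.(\g.(\h.((f h) (g h))))))
  Redex: ((\f.(\g.(\h.(f (g h))))) (\f.(\g.(\h.((f h) g)))))
  Redex: ((\f.(\g.(\h.((f h) g)))) (\f.(\g.(\h.((f h) (g h))))))
Total redexes: 4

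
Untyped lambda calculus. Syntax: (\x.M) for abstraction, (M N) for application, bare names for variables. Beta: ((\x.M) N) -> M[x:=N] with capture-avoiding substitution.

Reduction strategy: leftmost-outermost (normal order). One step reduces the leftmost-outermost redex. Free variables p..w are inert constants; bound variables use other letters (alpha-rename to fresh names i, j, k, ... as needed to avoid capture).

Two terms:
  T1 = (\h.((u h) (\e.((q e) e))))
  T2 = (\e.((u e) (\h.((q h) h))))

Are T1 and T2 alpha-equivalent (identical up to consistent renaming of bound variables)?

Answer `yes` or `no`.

Answer: yes

Derivation:
Term 1: (\h.((u h) (\e.((q e) e))))
Term 2: (\e.((u e) (\h.((q h) h))))
Alpha-equivalence: compare structure up to binder renaming.
Result: True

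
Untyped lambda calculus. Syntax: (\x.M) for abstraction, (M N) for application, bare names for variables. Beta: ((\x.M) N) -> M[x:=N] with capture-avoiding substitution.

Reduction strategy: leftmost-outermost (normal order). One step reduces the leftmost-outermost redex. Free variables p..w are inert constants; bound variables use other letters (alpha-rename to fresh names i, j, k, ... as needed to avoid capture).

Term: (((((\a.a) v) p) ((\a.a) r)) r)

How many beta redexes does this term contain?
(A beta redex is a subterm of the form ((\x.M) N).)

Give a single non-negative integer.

Term: (((((\a.a) v) p) ((\a.a) r)) r)
  Redex: ((\a.a) v)
  Redex: ((\a.a) r)
Total redexes: 2

Answer: 2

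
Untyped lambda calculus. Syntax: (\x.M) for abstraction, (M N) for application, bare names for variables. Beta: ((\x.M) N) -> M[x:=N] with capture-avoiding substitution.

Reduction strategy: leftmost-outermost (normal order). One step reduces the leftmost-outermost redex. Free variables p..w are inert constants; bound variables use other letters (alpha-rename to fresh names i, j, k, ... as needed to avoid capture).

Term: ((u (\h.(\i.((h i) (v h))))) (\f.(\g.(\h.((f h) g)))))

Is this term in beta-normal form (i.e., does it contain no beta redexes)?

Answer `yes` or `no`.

Answer: yes

Derivation:
Term: ((u (\h.(\i.((h i) (v h))))) (\f.(\g.(\h.((f h) g)))))
No beta redexes found.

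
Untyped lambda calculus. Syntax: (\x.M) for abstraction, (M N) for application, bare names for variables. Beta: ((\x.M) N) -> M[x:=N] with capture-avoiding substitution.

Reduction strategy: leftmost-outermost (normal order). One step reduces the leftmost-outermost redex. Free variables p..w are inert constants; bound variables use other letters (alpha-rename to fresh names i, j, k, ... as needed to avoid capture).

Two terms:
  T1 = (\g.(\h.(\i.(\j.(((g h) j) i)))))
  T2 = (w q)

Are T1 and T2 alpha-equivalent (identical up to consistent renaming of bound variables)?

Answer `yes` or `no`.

Term 1: (\g.(\h.(\i.(\j.(((g h) j) i)))))
Term 2: (w q)
Alpha-equivalence: compare structure up to binder renaming.
Result: False

Answer: no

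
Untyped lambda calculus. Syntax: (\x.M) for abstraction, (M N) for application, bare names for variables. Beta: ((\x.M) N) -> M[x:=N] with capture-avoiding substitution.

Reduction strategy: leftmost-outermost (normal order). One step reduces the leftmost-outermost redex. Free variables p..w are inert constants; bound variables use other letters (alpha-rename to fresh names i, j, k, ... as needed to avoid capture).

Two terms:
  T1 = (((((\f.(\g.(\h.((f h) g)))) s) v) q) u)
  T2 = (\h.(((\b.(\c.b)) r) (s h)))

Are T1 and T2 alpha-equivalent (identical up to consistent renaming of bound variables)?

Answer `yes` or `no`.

Term 1: (((((\f.(\g.(\h.((f h) g)))) s) v) q) u)
Term 2: (\h.(((\b.(\c.b)) r) (s h)))
Alpha-equivalence: compare structure up to binder renaming.
Result: False

Answer: no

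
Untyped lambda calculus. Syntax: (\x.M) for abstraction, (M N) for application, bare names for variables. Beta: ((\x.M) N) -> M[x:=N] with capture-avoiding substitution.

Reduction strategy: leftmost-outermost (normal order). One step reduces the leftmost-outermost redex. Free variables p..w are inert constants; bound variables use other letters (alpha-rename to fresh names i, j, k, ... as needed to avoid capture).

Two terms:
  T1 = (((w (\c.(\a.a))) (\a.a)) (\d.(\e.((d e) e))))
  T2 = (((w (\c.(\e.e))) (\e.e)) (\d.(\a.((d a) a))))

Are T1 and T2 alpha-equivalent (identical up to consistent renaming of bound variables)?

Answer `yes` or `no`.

Answer: yes

Derivation:
Term 1: (((w (\c.(\a.a))) (\a.a)) (\d.(\e.((d e) e))))
Term 2: (((w (\c.(\e.e))) (\e.e)) (\d.(\a.((d a) a))))
Alpha-equivalence: compare structure up to binder renaming.
Result: True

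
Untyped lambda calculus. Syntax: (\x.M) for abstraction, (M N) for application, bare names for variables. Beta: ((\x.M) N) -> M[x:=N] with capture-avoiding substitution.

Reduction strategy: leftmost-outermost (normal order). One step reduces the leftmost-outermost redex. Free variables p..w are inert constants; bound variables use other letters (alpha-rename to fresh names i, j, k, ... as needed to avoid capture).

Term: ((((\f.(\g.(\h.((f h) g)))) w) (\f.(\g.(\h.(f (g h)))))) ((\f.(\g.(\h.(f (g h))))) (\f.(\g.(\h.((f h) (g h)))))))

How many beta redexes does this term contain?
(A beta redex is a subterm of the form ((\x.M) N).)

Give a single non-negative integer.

Answer: 2

Derivation:
Term: ((((\f.(\g.(\h.((f h) g)))) w) (\f.(\g.(\h.(f (g h)))))) ((\f.(\g.(\h.(f (g h))))) (\f.(\g.(\h.((f h) (g h)))))))
  Redex: ((\f.(\g.(\h.((f h) g)))) w)
  Redex: ((\f.(\g.(\h.(f (g h))))) (\f.(\g.(\h.((f h) (g h))))))
Total redexes: 2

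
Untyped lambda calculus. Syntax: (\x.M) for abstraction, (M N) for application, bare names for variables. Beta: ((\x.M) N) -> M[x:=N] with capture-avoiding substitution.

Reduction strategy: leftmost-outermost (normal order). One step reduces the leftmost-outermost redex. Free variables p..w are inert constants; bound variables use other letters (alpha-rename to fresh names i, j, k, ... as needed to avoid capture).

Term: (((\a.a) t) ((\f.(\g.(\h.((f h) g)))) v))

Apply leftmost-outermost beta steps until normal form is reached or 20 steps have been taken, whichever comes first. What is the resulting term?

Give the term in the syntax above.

Step 0: (((\a.a) t) ((\f.(\g.(\h.((f h) g)))) v))
Step 1: (t ((\f.(\g.(\h.((f h) g)))) v))
Step 2: (t (\g.(\h.((v h) g))))

Answer: (t (\g.(\h.((v h) g))))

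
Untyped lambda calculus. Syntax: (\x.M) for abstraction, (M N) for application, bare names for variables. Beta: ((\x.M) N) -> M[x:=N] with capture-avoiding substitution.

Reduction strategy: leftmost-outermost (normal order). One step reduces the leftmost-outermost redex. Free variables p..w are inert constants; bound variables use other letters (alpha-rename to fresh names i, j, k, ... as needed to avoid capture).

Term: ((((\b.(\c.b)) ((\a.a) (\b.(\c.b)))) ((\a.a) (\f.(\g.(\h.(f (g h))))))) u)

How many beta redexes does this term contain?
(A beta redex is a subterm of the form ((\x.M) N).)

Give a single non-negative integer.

Term: ((((\b.(\c.b)) ((\a.a) (\b.(\c.b)))) ((\a.a) (\f.(\g.(\h.(f (g h))))))) u)
  Redex: ((\b.(\c.b)) ((\a.a) (\b.(\c.b))))
  Redex: ((\a.a) (\b.(\c.b)))
  Redex: ((\a.a) (\f.(\g.(\h.(f (g h))))))
Total redexes: 3

Answer: 3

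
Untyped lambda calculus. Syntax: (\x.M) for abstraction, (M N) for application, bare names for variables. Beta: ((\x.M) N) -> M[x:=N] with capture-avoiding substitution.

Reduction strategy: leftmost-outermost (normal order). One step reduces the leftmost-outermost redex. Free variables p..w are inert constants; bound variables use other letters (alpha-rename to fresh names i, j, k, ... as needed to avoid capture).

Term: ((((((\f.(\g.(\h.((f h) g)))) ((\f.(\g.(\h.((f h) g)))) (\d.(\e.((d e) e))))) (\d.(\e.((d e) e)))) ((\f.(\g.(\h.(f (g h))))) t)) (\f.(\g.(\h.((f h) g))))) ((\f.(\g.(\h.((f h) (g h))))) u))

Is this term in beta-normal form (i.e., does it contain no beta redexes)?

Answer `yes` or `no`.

Answer: no

Derivation:
Term: ((((((\f.(\g.(\h.((f h) g)))) ((\f.(\g.(\h.((f h) g)))) (\d.(\e.((d e) e))))) (\d.(\e.((d e) e)))) ((\f.(\g.(\h.(f (g h))))) t)) (\f.(\g.(\h.((f h) g))))) ((\f.(\g.(\h.((f h) (g h))))) u))
Found 4 beta redex(es).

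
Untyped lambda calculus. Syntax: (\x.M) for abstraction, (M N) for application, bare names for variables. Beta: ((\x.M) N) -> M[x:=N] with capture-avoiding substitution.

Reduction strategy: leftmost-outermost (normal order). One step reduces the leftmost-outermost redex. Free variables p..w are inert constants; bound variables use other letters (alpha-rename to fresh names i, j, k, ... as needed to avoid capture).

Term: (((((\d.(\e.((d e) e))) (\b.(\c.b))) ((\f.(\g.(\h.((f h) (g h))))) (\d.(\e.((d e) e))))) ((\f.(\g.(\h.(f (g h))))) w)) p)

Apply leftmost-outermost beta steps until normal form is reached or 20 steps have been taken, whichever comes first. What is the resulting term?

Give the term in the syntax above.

Step 0: (((((\d.(\e.((d e) e))) (\b.(\c.b))) ((\f.(\g.(\h.((f h) (g h))))) (\d.(\e.((d e) e))))) ((\f.(\g.(\h.(f (g h))))) w)) p)
Step 1: ((((\e.(((\b.(\c.b)) e) e)) ((\f.(\g.(\h.((f h) (g h))))) (\d.(\e.((d e) e))))) ((\f.(\g.(\h.(f (g h))))) w)) p)
Step 2: (((((\b.(\c.b)) ((\f.(\g.(\h.((f h) (g h))))) (\d.(\e.((d e) e))))) ((\f.(\g.(\h.((f h) (g h))))) (\d.(\e.((d e) e))))) ((\f.(\g.(\h.(f (g h))))) w)) p)
Step 3: ((((\c.((\f.(\g.(\h.((f h) (g h))))) (\d.(\e.((d e) e))))) ((\f.(\g.(\h.((f h) (g h))))) (\d.(\e.((d e) e))))) ((\f.(\g.(\h.(f (g h))))) w)) p)
Step 4: ((((\f.(\g.(\h.((f h) (g h))))) (\d.(\e.((d e) e)))) ((\f.(\g.(\h.(f (g h))))) w)) p)
Step 5: (((\g.(\h.(((\d.(\e.((d e) e))) h) (g h)))) ((\f.(\g.(\h.(f (g h))))) w)) p)
Step 6: ((\h.(((\d.(\e.((d e) e))) h) (((\f.(\g.(\h.(f (g h))))) w) h))) p)
Step 7: (((\d.(\e.((d e) e))) p) (((\f.(\g.(\h.(f (g h))))) w) p))
Step 8: ((\e.((p e) e)) (((\f.(\g.(\h.(f (g h))))) w) p))
Step 9: ((p (((\f.(\g.(\h.(f (g h))))) w) p)) (((\f.(\g.(\h.(f (g h))))) w) p))
Step 10: ((p ((\g.(\h.(w (g h)))) p)) (((\f.(\g.(\h.(f (g h))))) w) p))
Step 11: ((p (\h.(w (p h)))) (((\f.(\g.(\h.(f (g h))))) w) p))
Step 12: ((p (\h.(w (p h)))) ((\g.(\h.(w (g h)))) p))
Step 13: ((p (\h.(w (p h)))) (\h.(w (p h))))

Answer: ((p (\h.(w (p h)))) (\h.(w (p h))))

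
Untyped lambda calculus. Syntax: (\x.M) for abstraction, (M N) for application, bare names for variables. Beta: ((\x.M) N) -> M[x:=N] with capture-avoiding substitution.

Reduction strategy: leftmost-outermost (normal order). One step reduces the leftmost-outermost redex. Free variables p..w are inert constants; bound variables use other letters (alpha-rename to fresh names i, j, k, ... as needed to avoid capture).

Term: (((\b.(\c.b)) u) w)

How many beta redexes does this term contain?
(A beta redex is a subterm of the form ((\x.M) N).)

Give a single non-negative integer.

Answer: 1

Derivation:
Term: (((\b.(\c.b)) u) w)
  Redex: ((\b.(\c.b)) u)
Total redexes: 1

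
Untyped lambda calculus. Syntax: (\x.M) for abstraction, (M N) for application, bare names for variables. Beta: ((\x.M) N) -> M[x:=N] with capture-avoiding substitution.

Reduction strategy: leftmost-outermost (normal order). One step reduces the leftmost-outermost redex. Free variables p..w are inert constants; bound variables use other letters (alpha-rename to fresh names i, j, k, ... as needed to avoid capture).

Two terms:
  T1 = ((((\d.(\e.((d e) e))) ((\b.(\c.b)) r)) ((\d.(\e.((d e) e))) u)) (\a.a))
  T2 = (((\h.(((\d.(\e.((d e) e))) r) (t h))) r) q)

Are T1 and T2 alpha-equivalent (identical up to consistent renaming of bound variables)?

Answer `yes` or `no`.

Term 1: ((((\d.(\e.((d e) e))) ((\b.(\c.b)) r)) ((\d.(\e.((d e) e))) u)) (\a.a))
Term 2: (((\h.(((\d.(\e.((d e) e))) r) (t h))) r) q)
Alpha-equivalence: compare structure up to binder renaming.
Result: False

Answer: no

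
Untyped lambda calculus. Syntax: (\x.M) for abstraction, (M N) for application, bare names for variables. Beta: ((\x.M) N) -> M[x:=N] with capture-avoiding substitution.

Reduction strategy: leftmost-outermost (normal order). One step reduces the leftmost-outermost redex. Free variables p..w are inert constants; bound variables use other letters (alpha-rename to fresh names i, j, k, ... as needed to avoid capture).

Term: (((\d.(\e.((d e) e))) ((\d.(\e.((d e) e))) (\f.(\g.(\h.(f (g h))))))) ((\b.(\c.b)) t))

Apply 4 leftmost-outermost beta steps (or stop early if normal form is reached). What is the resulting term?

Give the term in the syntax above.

Answer: ((((\f.(\g.(\h.(f (g h))))) ((\b.(\c.b)) t)) ((\b.(\c.b)) t)) ((\b.(\c.b)) t))

Derivation:
Step 0: (((\d.(\e.((d e) e))) ((\d.(\e.((d e) e))) (\f.(\g.(\h.(f (g h))))))) ((\b.(\c.b)) t))
Step 1: ((\e.((((\d.(\e.((d e) e))) (\f.(\g.(\h.(f (g h)))))) e) e)) ((\b.(\c.b)) t))
Step 2: ((((\d.(\e.((d e) e))) (\f.(\g.(\h.(f (g h)))))) ((\b.(\c.b)) t)) ((\b.(\c.b)) t))
Step 3: (((\e.(((\f.(\g.(\h.(f (g h))))) e) e)) ((\b.(\c.b)) t)) ((\b.(\c.b)) t))
Step 4: ((((\f.(\g.(\h.(f (g h))))) ((\b.(\c.b)) t)) ((\b.(\c.b)) t)) ((\b.(\c.b)) t))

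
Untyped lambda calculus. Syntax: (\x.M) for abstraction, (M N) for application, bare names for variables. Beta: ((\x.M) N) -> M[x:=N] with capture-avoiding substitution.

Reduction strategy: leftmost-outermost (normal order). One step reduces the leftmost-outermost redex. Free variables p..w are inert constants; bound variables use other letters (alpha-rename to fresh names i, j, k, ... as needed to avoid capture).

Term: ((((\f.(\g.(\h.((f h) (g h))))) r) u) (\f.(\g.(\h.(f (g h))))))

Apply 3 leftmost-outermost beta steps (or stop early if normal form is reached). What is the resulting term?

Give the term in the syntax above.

Step 0: ((((\f.(\g.(\h.((f h) (g h))))) r) u) (\f.(\g.(\h.(f (g h))))))
Step 1: (((\g.(\h.((r h) (g h)))) u) (\f.(\g.(\h.(f (g h))))))
Step 2: ((\h.((r h) (u h))) (\f.(\g.(\h.(f (g h))))))
Step 3: ((r (\f.(\g.(\h.(f (g h)))))) (u (\f.(\g.(\h.(f (g h)))))))

Answer: ((r (\f.(\g.(\h.(f (g h)))))) (u (\f.(\g.(\h.(f (g h)))))))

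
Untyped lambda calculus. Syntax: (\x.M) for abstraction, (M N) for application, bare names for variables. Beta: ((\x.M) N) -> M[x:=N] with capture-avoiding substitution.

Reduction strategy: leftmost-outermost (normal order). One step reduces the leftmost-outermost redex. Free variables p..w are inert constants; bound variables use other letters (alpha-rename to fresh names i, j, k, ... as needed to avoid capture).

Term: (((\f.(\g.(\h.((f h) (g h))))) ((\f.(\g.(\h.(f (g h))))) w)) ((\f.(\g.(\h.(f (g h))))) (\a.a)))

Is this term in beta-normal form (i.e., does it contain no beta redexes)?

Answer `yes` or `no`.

Answer: no

Derivation:
Term: (((\f.(\g.(\h.((f h) (g h))))) ((\f.(\g.(\h.(f (g h))))) w)) ((\f.(\g.(\h.(f (g h))))) (\a.a)))
Found 3 beta redex(es).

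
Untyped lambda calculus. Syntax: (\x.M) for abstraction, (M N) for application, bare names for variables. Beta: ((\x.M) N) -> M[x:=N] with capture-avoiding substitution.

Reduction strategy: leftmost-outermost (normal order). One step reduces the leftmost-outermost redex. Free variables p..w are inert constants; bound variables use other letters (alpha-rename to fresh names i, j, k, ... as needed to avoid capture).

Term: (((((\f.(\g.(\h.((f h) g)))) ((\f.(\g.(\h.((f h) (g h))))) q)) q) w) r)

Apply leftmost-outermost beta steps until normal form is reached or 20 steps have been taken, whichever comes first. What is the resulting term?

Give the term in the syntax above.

Step 0: (((((\f.(\g.(\h.((f h) g)))) ((\f.(\g.(\h.((f h) (g h))))) q)) q) w) r)
Step 1: ((((\g.(\h.((((\f.(\g.(\h.((f h) (g h))))) q) h) g))) q) w) r)
Step 2: (((\h.((((\f.(\g.(\h.((f h) (g h))))) q) h) q)) w) r)
Step 3: (((((\f.(\g.(\h.((f h) (g h))))) q) w) q) r)
Step 4: ((((\g.(\h.((q h) (g h)))) w) q) r)
Step 5: (((\h.((q h) (w h))) q) r)
Step 6: (((q q) (w q)) r)

Answer: (((q q) (w q)) r)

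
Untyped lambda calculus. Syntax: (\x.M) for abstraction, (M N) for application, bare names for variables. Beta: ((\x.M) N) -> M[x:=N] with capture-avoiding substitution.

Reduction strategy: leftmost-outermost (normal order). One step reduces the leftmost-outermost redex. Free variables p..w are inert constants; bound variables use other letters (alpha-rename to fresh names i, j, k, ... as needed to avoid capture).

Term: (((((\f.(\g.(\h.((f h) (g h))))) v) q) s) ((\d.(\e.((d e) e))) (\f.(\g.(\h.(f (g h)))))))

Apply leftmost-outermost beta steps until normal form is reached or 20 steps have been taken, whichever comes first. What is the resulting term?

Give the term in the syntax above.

Step 0: (((((\f.(\g.(\h.((f h) (g h))))) v) q) s) ((\d.(\e.((d e) e))) (\f.(\g.(\h.(f (g h)))))))
Step 1: ((((\g.(\h.((v h) (g h)))) q) s) ((\d.(\e.((d e) e))) (\f.(\g.(\h.(f (g h)))))))
Step 2: (((\h.((v h) (q h))) s) ((\d.(\e.((d e) e))) (\f.(\g.(\h.(f (g h)))))))
Step 3: (((v s) (q s)) ((\d.(\e.((d e) e))) (\f.(\g.(\h.(f (g h)))))))
Step 4: (((v s) (q s)) (\e.(((\f.(\g.(\h.(f (g h))))) e) e)))
Step 5: (((v s) (q s)) (\e.((\g.(\h.(e (g h)))) e)))
Step 6: (((v s) (q s)) (\e.(\h.(e (e h)))))

Answer: (((v s) (q s)) (\e.(\h.(e (e h)))))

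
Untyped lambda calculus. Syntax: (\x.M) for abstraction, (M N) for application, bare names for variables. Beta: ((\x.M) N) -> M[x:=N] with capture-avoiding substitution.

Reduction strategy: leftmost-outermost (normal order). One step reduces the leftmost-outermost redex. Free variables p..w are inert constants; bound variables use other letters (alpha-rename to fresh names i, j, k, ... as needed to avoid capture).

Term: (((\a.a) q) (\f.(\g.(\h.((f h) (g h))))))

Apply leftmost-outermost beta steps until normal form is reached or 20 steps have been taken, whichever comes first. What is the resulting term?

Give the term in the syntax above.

Step 0: (((\a.a) q) (\f.(\g.(\h.((f h) (g h))))))
Step 1: (q (\f.(\g.(\h.((f h) (g h))))))

Answer: (q (\f.(\g.(\h.((f h) (g h))))))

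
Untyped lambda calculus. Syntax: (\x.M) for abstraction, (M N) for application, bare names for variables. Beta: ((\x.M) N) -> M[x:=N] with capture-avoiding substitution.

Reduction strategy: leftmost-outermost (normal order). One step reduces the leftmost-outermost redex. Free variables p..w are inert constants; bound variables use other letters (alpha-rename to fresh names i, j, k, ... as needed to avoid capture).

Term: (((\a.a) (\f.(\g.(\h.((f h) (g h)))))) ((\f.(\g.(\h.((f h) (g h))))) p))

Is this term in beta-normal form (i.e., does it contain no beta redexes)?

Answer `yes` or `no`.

Answer: no

Derivation:
Term: (((\a.a) (\f.(\g.(\h.((f h) (g h)))))) ((\f.(\g.(\h.((f h) (g h))))) p))
Found 2 beta redex(es).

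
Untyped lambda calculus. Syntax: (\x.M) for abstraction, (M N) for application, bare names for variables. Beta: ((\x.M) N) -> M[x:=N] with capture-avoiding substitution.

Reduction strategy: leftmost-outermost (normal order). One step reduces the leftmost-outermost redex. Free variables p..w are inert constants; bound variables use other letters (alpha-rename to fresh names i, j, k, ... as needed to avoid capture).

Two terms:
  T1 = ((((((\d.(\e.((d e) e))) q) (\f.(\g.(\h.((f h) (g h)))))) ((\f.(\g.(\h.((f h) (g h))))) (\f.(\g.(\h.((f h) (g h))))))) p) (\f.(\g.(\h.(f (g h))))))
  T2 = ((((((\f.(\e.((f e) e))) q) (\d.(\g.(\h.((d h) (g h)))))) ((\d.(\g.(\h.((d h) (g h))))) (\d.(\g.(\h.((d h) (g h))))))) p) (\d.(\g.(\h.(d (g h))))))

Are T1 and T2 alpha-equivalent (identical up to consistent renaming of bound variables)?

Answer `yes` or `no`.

Answer: yes

Derivation:
Term 1: ((((((\d.(\e.((d e) e))) q) (\f.(\g.(\h.((f h) (g h)))))) ((\f.(\g.(\h.((f h) (g h))))) (\f.(\g.(\h.((f h) (g h))))))) p) (\f.(\g.(\h.(f (g h))))))
Term 2: ((((((\f.(\e.((f e) e))) q) (\d.(\g.(\h.((d h) (g h)))))) ((\d.(\g.(\h.((d h) (g h))))) (\d.(\g.(\h.((d h) (g h))))))) p) (\d.(\g.(\h.(d (g h))))))
Alpha-equivalence: compare structure up to binder renaming.
Result: True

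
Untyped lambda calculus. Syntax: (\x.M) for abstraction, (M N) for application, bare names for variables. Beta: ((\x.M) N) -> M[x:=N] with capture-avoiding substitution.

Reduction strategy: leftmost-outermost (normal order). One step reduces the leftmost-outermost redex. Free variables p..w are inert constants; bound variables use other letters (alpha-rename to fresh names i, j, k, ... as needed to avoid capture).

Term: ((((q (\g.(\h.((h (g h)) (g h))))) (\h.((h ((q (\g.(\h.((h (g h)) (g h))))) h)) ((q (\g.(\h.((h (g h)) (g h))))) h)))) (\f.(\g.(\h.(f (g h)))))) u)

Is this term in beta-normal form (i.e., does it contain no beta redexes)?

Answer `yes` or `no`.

Answer: yes

Derivation:
Term: ((((q (\g.(\h.((h (g h)) (g h))))) (\h.((h ((q (\g.(\h.((h (g h)) (g h))))) h)) ((q (\g.(\h.((h (g h)) (g h))))) h)))) (\f.(\g.(\h.(f (g h)))))) u)
No beta redexes found.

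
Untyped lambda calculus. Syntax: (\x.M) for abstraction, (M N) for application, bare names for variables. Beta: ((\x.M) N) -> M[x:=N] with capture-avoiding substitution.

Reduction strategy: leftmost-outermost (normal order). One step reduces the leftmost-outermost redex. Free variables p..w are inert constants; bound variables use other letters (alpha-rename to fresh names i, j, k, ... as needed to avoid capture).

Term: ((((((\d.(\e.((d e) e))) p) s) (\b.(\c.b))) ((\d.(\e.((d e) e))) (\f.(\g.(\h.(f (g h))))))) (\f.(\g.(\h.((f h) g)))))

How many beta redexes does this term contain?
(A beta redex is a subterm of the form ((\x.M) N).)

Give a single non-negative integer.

Answer: 2

Derivation:
Term: ((((((\d.(\e.((d e) e))) p) s) (\b.(\c.b))) ((\d.(\e.((d e) e))) (\f.(\g.(\h.(f (g h))))))) (\f.(\g.(\h.((f h) g)))))
  Redex: ((\d.(\e.((d e) e))) p)
  Redex: ((\d.(\e.((d e) e))) (\f.(\g.(\h.(f (g h))))))
Total redexes: 2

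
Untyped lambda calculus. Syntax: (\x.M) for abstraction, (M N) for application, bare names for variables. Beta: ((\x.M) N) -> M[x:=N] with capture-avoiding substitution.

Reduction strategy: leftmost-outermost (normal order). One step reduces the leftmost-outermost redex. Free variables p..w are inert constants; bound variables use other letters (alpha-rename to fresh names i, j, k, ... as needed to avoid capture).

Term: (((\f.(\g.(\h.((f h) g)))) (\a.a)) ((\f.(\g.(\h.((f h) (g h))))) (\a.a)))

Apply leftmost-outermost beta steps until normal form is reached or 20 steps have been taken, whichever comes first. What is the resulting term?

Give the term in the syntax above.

Step 0: (((\f.(\g.(\h.((f h) g)))) (\a.a)) ((\f.(\g.(\h.((f h) (g h))))) (\a.a)))
Step 1: ((\g.(\h.(((\a.a) h) g))) ((\f.(\g.(\h.((f h) (g h))))) (\a.a)))
Step 2: (\h.(((\a.a) h) ((\f.(\g.(\h.((f h) (g h))))) (\a.a))))
Step 3: (\h.(h ((\f.(\g.(\h.((f h) (g h))))) (\a.a))))
Step 4: (\h.(h (\g.(\h.(((\a.a) h) (g h))))))
Step 5: (\h.(h (\g.(\h.(h (g h))))))

Answer: (\h.(h (\g.(\h.(h (g h))))))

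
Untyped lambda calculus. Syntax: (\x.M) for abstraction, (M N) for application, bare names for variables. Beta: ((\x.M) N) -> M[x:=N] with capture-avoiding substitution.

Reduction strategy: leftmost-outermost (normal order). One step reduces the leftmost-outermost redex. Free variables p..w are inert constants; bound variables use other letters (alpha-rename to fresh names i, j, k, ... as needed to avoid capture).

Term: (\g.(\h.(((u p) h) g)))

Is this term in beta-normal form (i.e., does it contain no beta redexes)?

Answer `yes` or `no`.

Answer: yes

Derivation:
Term: (\g.(\h.(((u p) h) g)))
No beta redexes found.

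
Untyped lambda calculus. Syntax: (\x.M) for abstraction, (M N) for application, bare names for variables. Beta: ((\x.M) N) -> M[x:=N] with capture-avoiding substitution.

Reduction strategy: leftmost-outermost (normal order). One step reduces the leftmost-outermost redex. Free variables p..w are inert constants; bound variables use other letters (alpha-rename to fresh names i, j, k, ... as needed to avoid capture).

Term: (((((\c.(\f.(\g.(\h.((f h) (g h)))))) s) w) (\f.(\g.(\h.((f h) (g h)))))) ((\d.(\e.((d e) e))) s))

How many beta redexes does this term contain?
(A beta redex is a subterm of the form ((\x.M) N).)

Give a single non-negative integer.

Answer: 2

Derivation:
Term: (((((\c.(\f.(\g.(\h.((f h) (g h)))))) s) w) (\f.(\g.(\h.((f h) (g h)))))) ((\d.(\e.((d e) e))) s))
  Redex: ((\c.(\f.(\g.(\h.((f h) (g h)))))) s)
  Redex: ((\d.(\e.((d e) e))) s)
Total redexes: 2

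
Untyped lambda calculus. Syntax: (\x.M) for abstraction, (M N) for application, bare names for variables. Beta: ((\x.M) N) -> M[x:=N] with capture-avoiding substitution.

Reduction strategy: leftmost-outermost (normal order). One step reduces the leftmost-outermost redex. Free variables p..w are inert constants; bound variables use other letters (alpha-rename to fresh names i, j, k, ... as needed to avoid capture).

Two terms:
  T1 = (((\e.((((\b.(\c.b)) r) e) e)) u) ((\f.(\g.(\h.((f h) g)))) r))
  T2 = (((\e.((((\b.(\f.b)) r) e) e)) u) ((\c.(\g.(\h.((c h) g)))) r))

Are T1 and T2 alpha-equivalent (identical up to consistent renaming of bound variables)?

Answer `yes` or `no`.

Answer: yes

Derivation:
Term 1: (((\e.((((\b.(\c.b)) r) e) e)) u) ((\f.(\g.(\h.((f h) g)))) r))
Term 2: (((\e.((((\b.(\f.b)) r) e) e)) u) ((\c.(\g.(\h.((c h) g)))) r))
Alpha-equivalence: compare structure up to binder renaming.
Result: True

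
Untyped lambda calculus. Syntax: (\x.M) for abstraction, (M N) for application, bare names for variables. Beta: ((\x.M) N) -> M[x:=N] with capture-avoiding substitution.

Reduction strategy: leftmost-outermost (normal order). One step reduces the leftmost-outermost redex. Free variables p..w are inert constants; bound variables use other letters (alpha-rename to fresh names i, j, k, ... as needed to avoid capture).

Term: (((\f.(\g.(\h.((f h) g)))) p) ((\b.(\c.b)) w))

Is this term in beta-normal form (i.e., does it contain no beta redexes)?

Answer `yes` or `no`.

Answer: no

Derivation:
Term: (((\f.(\g.(\h.((f h) g)))) p) ((\b.(\c.b)) w))
Found 2 beta redex(es).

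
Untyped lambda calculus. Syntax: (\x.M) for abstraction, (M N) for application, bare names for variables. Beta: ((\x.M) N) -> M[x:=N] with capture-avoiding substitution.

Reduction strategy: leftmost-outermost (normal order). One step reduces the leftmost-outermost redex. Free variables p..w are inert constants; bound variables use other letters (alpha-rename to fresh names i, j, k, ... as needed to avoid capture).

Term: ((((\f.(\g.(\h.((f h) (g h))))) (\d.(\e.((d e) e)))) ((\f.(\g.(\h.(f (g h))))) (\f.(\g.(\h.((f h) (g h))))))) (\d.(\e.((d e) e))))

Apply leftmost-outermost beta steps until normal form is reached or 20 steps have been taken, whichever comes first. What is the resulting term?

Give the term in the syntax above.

Step 0: ((((\f.(\g.(\h.((f h) (g h))))) (\d.(\e.((d e) e)))) ((\f.(\g.(\h.(f (g h))))) (\f.(\g.(\h.((f h) (g h))))))) (\d.(\e.((d e) e))))
Step 1: (((\g.(\h.(((\d.(\e.((d e) e))) h) (g h)))) ((\f.(\g.(\h.(f (g h))))) (\f.(\g.(\h.((f h) (g h))))))) (\d.(\e.((d e) e))))
Step 2: ((\h.(((\d.(\e.((d e) e))) h) (((\f.(\g.(\h.(f (g h))))) (\f.(\g.(\h.((f h) (g h)))))) h))) (\d.(\e.((d e) e))))
Step 3: (((\d.(\e.((d e) e))) (\d.(\e.((d e) e)))) (((\f.(\g.(\h.(f (g h))))) (\f.(\g.(\h.((f h) (g h)))))) (\d.(\e.((d e) e)))))
Step 4: ((\e.(((\d.(\e.((d e) e))) e) e)) (((\f.(\g.(\h.(f (g h))))) (\f.(\g.(\h.((f h) (g h)))))) (\d.(\e.((d e) e)))))
Step 5: (((\d.(\e.((d e) e))) (((\f.(\g.(\h.(f (g h))))) (\f.(\g.(\h.((f h) (g h)))))) (\d.(\e.((d e) e))))) (((\f.(\g.(\h.(f (g h))))) (\f.(\g.(\h.((f h) (g h)))))) (\d.(\e.((d e) e)))))
Step 6: ((\e.(((((\f.(\g.(\h.(f (g h))))) (\f.(\g.(\h.((f h) (g h)))))) (\d.(\e.((d e) e)))) e) e)) (((\f.(\g.(\h.(f (g h))))) (\f.(\g.(\h.((f h) (g h)))))) (\d.(\e.((d e) e)))))
Step 7: (((((\f.(\g.(\h.(f (g h))))) (\f.(\g.(\h.((f h) (g h)))))) (\d.(\e.((d e) e)))) (((\f.(\g.(\h.(f (g h))))) (\f.(\g.(\h.((f h) (g h)))))) (\d.(\e.((d e) e))))) (((\f.(\g.(\h.(f (g h))))) (\f.(\g.(\h.((f h) (g h)))))) (\d.(\e.((d e) e)))))
Step 8: ((((\g.(\h.((\f.(\g.(\h.((f h) (g h))))) (g h)))) (\d.(\e.((d e) e)))) (((\f.(\g.(\h.(f (g h))))) (\f.(\g.(\h.((f h) (g h)))))) (\d.(\e.((d e) e))))) (((\f.(\g.(\h.(f (g h))))) (\f.(\g.(\h.((f h) (g h)))))) (\d.(\e.((d e) e)))))
Step 9: (((\h.((\f.(\g.(\h.((f h) (g h))))) ((\d.(\e.((d e) e))) h))) (((\f.(\g.(\h.(f (g h))))) (\f.(\g.(\h.((f h) (g h)))))) (\d.(\e.((d e) e))))) (((\f.(\g.(\h.(f (g h))))) (\f.(\g.(\h.((f h) (g h)))))) (\d.(\e.((d e) e)))))
Step 10: (((\f.(\g.(\h.((f h) (g h))))) ((\d.(\e.((d e) e))) (((\f.(\g.(\h.(f (g h))))) (\f.(\g.(\h.((f h) (g h)))))) (\d.(\e.((d e) e)))))) (((\f.(\g.(\h.(f (g h))))) (\f.(\g.(\h.((f h) (g h)))))) (\d.(\e.((d e) e)))))
Step 11: ((\g.(\h.((((\d.(\e.((d e) e))) (((\f.(\g.(\h.(f (g h))))) (\f.(\g.(\h.((f h) (g h)))))) (\d.(\e.((d e) e))))) h) (g h)))) (((\f.(\g.(\h.(f (g h))))) (\f.(\g.(\h.((f h) (g h)))))) (\d.(\e.((d e) e)))))
Step 12: (\h.((((\d.(\e.((d e) e))) (((\f.(\g.(\h.(f (g h))))) (\f.(\g.(\h.((f h) (g h)))))) (\d.(\e.((d e) e))))) h) ((((\f.(\g.(\h.(f (g h))))) (\f.(\g.(\h.((f h) (g h)))))) (\d.(\e.((d e) e)))) h)))
Step 13: (\h.(((\e.(((((\f.(\g.(\h.(f (g h))))) (\f.(\g.(\h.((f h) (g h)))))) (\d.(\e.((d e) e)))) e) e)) h) ((((\f.(\g.(\h.(f (g h))))) (\f.(\g.(\h.((f h) (g h)))))) (\d.(\e.((d e) e)))) h)))
Step 14: (\h.((((((\f.(\g.(\h.(f (g h))))) (\f.(\g.(\h.((f h) (g h)))))) (\d.(\e.((d e) e)))) h) h) ((((\f.(\g.(\h.(f (g h))))) (\f.(\g.(\h.((f h) (g h)))))) (\d.(\e.((d e) e)))) h)))
Step 15: (\h.(((((\g.(\h.((\f.(\g.(\h.((f h) (g h))))) (g h)))) (\d.(\e.((d e) e)))) h) h) ((((\f.(\g.(\h.(f (g h))))) (\f.(\g.(\h.((f h) (g h)))))) (\d.(\e.((d e) e)))) h)))
Step 16: (\h.((((\h.((\f.(\g.(\h.((f h) (g h))))) ((\d.(\e.((d e) e))) h))) h) h) ((((\f.(\g.(\h.(f (g h))))) (\f.(\g.(\h.((f h) (g h)))))) (\d.(\e.((d e) e)))) h)))
Step 17: (\h.((((\f.(\g.(\h.((f h) (g h))))) ((\d.(\e.((d e) e))) h)) h) ((((\f.(\g.(\h.(f (g h))))) (\f.(\g.(\h.((f h) (g h)))))) (\d.(\e.((d e) e)))) h)))
Step 18: (\h.(((\g.(\i.((((\d.(\e.((d e) e))) h) i) (g i)))) h) ((((\f.(\g.(\h.(f (g h))))) (\f.(\g.(\h.((f h) (g h)))))) (\d.(\e.((d e) e)))) h)))
Step 19: (\h.((\i.((((\d.(\e.((d e) e))) h) i) (h i))) ((((\f.(\g.(\h.(f (g h))))) (\f.(\g.(\h.((f h) (g h)))))) (\d.(\e.((d e) e)))) h)))
Step 20: (\h.((((\d.(\e.((d e) e))) h) ((((\f.(\g.(\h.(f (g h))))) (\f.(\g.(\h.((f h) (g h)))))) (\d.(\e.((d e) e)))) h)) (h ((((\f.(\g.(\h.(f (g h))))) (\f.(\g.(\h.((f h) (g h)))))) (\d.(\e.((d e) e)))) h))))

Answer: (\h.((((\d.(\e.((d e) e))) h) ((((\f.(\g.(\h.(f (g h))))) (\f.(\g.(\h.((f h) (g h)))))) (\d.(\e.((d e) e)))) h)) (h ((((\f.(\g.(\h.(f (g h))))) (\f.(\g.(\h.((f h) (g h)))))) (\d.(\e.((d e) e)))) h))))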